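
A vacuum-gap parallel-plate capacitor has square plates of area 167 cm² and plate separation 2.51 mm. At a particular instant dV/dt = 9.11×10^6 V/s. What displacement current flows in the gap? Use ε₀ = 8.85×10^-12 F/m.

The displacement current equals the charging current C dV/dt. With C = ε₀A/d = (8.85×10^-12)(0.0167)/(2.51×10^-3) = 5.888×10^-11 F, I_d = (5.888×10^-11)(9.11×10^6) = 5.36×10^-4 A.

5.36×10^-4 A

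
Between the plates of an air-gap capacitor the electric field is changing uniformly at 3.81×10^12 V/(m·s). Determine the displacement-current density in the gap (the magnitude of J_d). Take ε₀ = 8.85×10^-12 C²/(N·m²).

33.7 A/m²

J_d = ε₀ ∂E/∂t, so J_d = 33.7 A/m².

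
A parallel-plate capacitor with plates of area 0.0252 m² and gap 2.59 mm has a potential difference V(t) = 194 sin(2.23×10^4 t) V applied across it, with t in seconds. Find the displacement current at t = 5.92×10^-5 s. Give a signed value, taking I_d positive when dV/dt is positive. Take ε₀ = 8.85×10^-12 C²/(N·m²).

dE/dt = (V₀ω/d)·cos(ωt) with ωt = 1.32016 rad: (194)(2.23×10^4)(0.2480)/(2.59×10^-3) = 4.142×10^8 V/(m·s).
I_d = ε₀ A dE/dt = (8.85×10^-12)(0.0252)(4.142×10^8) = 9.24×10^-5 A.

9.24×10^-5 A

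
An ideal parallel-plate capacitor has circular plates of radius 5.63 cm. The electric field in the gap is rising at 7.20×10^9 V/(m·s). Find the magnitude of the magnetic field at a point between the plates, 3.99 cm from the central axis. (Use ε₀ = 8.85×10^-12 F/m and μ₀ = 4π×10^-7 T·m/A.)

I_d = ε₀ dΦ_E/dt = ε₀ πR² (dE/dt) = (8.85×10^-12)(9.958×10^-3)(7.20×10^9) = 6.345×10^-4 A through the full plate area.
For r < R the Ampère–Maxwell law gives B(2πr) = μ₀ I_d (r²/R²), so B = μ₀ I_d r/(2πR²) = (4π×10^-7)(6.345×10^-4)(0.0399)/(2π·0.0563²) = 1.60×10^-9 T.

1.60×10^-9 T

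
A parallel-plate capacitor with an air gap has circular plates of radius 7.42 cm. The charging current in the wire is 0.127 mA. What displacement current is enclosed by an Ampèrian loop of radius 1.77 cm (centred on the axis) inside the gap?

7.23×10^-6 A

No conduction current crosses the gap, so I_d there equals the 1.27×10^-4 A in the leads.
Since J_d is uniform, the enclosed fraction is (r/R)² = 0.05690, giving I_d,enc = 7.23×10^-6 A.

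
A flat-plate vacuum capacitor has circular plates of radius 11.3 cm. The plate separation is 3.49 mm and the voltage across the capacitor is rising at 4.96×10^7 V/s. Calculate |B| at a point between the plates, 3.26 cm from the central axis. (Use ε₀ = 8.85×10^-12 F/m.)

With E = V/d, dE/dt = 1.421×10^10 V/(m·s) and πR² = 0.04011 m², giving I_d = ε₀ πR² dE/dt = 5.044×10^-3 A.
For r < R the Ampère–Maxwell law gives B(2πr) = μ₀ I_d (r²/R²), so B = μ₀ I_d r/(2πR²) = (4π×10^-7)(5.044×10^-3)(0.0326)/(2π·0.113²) = 2.58×10^-9 T.

2.58×10^-9 T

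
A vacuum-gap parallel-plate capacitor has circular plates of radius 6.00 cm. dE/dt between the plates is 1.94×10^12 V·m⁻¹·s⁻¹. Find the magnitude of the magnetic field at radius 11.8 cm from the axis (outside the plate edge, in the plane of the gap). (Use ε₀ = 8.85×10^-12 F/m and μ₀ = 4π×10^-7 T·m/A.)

3.29×10^-7 T

Total displacement current: I_d = ε₀(πR²)(dE/dt) = (8.85×10^-12)(0.01131)(1.94×10^12) = 0.1942 A.
Outside the plates the loop encloses all of I_d, so B·2πr = μ₀ I_d and B = 3.29×10^-7 T.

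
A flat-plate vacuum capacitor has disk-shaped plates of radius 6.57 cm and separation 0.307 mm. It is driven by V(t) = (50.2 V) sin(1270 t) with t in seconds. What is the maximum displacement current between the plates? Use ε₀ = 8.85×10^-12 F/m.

2.49×10^-5 A

C = ε₀A/d = (8.85×10^-12)(0.01356)/(3.07×10^-4) = 3.909×10^-10 F; ω = 1270 rad/s.
I_d = C dV/dt, so |I_d|_max = C V₀ ω = (3.909×10^-10)(50.2)(1270) = 2.49×10^-5 A.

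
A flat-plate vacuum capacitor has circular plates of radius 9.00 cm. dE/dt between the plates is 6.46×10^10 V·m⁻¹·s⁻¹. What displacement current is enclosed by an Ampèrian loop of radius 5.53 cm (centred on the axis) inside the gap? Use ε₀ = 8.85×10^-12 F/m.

Total displacement current: I_d = ε₀(πR²)(dE/dt) = (8.85×10^-12)(0.02545)(6.46×10^10) = 0.01455 A.
The field is uniform, so I_d,enc = I_d (r/R)² = (0.01455)(5.53/9.00)² = 5.49×10^-3 A.

5.49×10^-3 A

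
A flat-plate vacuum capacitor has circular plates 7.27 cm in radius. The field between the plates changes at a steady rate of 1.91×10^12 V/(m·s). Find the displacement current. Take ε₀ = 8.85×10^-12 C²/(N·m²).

0.281 A

The displacement current is ε₀ times dΦ_E/dt = ε₀ A dE/dt = (8.85×10^-12)(0.01660)(1.91×10^12) = 0.281 A.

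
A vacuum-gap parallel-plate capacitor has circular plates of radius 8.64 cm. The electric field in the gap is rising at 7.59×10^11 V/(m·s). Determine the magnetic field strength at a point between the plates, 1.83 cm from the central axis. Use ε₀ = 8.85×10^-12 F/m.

Total displacement current: I_d = ε₀(πR²)(dE/dt) = (8.85×10^-12)(0.02345)(7.59×10^11) = 0.1575 A.
An Ampèrian loop of radius r encloses a fraction (r/R)² of I_d. Then B·2πr = μ₀ I_d (r/R)², giving B = μ₀ I_d r/(2πR²) = 7.72×10^-8 T.

7.72×10^-8 T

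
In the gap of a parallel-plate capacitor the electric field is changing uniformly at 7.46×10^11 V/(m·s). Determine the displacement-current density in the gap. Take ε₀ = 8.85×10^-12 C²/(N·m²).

6.60 A/m²

J_d = ε₀ dE/dt = (8.85×10^-12)(7.46×10^11) = 6.60 A/m².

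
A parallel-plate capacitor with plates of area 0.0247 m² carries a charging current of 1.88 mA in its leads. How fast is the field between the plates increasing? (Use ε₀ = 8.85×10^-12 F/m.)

8.60×10^9 V/(m·s)

The displacement current between the plates equals the conduction current, I_d = 1.88 mA.
Then dE/dt = I_d/(ε₀A) = 8.60×10^9 V/(m·s).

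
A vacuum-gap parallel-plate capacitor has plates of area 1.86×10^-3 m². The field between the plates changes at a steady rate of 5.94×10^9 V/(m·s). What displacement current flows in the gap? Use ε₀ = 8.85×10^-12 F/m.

I_d = ε₀ A (dE/dt) = (8.85×10^-12)(1.86×10^-3 m²)(5.94×10^9) = 9.78×10^-5 A.

9.78×10^-5 A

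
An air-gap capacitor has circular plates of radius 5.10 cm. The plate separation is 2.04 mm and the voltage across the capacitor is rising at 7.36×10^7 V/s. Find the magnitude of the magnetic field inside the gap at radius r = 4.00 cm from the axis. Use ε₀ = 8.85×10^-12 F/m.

I_d = C dV/dt with C = ε₀πR²/d = 3.545×10^-11 F, so I_d = (3.545×10^-11)(7.36×10^7) = 2.609×10^-3 A.
For r < R the Ampère–Maxwell law gives B(2πr) = μ₀ I_d (r²/R²), so B = μ₀ I_d r/(2πR²) = (4π×10^-7)(2.609×10^-3)(0.0400)/(2π·0.0510²) = 8.02×10^-9 T.

8.02×10^-9 T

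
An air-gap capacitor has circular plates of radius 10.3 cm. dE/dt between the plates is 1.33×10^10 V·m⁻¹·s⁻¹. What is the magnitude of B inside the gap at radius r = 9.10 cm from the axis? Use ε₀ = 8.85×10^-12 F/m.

6.73×10^-9 T

I_d = ε₀ dΦ_E/dt = ε₀ πR² (dE/dt) = (8.85×10^-12)(0.03333)(1.33×10^10) = 3.923×10^-3 A through the full plate area.
∮B·dl = μ₀ I_d,enc with I_d,enc = I_d r²/R² = 3.062×10^-3 A; so B = μ₀ I_d,enc/(2πr) = 6.73×10^-9 T.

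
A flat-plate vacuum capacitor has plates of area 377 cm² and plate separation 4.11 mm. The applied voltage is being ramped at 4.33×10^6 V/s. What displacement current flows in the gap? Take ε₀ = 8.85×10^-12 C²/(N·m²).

E = V/d so dE/dt = (dV/dt)/d = 1.054×10^9 V/(m·s), and I_d = ε₀ A dE/dt = (8.85×10^-12)(0.0377)(1.054×10^9) = 3.52×10^-4 A.

3.52×10^-4 A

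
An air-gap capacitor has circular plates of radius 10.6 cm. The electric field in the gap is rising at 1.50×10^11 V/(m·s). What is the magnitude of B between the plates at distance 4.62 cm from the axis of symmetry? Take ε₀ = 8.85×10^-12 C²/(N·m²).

3.85×10^-8 T

I_d = ε₀ dΦ_E/dt = ε₀ πR² (dE/dt) = (8.85×10^-12)(0.03530)(1.50×10^11) = 0.04686 A through the full plate area.
An Ampèrian loop of radius r encloses a fraction (r/R)² of I_d. Then B·2πr = μ₀ I_d (r/R)², giving B = μ₀ I_d r/(2πR²) = 3.85×10^-8 T.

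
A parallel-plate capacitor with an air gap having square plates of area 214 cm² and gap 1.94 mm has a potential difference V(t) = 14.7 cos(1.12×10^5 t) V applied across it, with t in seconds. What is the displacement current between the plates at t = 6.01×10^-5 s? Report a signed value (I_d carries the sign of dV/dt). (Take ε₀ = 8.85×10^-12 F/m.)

C = ε₀A/d = (8.85×10^-12)(0.0214)/(1.94×10^-3) = 9.762×10^-11 F. dV/dt = V₀ω·−sin(ωt); at ωt = 6.7312 rad this factor is -0.4332.
I_d = C dV/dt = (9.762×10^-11)(14.7)(1.12×10^5)(-0.4332) = -6.96×10^-5 A.

-6.96×10^-5 A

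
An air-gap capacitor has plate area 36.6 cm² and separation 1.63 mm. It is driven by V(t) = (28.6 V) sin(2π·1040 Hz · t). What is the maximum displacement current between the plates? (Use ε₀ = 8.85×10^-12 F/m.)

3.71×10^-6 A

C = ε₀A/d = (8.85×10^-12)(3.66×10^-3)/(1.63×10^-3) = 1.987×10^-11 F; ω = 2πf = 6535 rad/s.
I_d = C dV/dt, so |I_d|_max = C V₀ ω = (1.987×10^-11)(28.6)(6535) = 3.71×10^-6 A.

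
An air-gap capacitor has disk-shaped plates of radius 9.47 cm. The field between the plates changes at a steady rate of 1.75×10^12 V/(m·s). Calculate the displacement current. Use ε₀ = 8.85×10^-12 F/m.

0.436 A

With a uniform field, Φ_E = EA, so I_d = ε₀ A dE/dt = 0.436 A.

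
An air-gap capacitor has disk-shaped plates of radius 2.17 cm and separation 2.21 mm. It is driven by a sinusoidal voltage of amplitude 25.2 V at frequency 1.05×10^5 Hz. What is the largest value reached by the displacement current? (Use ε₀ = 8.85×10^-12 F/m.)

9.85×10^-5 A

C = ε₀A/d = (8.85×10^-12)(1.479×10^-3)/(2.21×10^-3) = 5.923×10^-12 F; ω = 2πf = 6.597×10^5 rad/s.
I_d = C dV/dt, so |I_d|_max = C V₀ ω = (5.923×10^-12)(25.2)(6.597×10^5) = 9.85×10^-5 A.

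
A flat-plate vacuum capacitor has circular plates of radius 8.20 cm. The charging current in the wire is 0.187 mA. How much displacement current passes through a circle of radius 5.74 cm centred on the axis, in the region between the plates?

No conduction current crosses the gap, so I_d there equals the 1.87×10^-4 A in the leads.
Through an area πr² the displacement current is I_d·(πr²/πR²) = I_d (r/R)² = 9.16×10^-5 A.

9.16×10^-5 A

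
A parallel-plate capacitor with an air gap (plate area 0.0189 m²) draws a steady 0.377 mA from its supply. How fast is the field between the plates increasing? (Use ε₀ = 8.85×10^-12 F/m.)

2.25×10^9 V/(m·s)

Charge continuity gives I_d = I = 3.77×10^-4 A between the plates.
Then dE/dt = I_d/(ε₀A) = 2.25×10^9 V/(m·s).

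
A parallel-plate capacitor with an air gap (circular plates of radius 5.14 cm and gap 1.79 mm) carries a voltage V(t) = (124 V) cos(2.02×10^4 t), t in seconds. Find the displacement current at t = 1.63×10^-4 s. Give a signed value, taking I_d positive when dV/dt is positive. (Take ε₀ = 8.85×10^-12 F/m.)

1.55×10^-5 A

dE/dt = (V₀ω/d)·−sin(ωt) with ωt = 3.2926 rad: (124)(2.02×10^4)(0.1504)/(1.79×10^-3) = 2.105×10^8 V/(m·s).
I_d = ε₀ A dE/dt = (8.85×10^-12)(8.300×10^-3)(2.105×10^8) = 1.55×10^-5 A.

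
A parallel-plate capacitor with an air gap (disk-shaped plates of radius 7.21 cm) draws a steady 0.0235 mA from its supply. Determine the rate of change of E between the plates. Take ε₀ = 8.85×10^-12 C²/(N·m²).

By continuity, I_d in the gap equals the 0.0235 mA flowing in the wire.
Since I_d = ε₀ A dE/dt, dE/dt = I_d/(ε₀A) = (2.35×10^-5)/((8.85×10^-12)(0.01633)) = 1.63×10^8 V/(m·s).

1.63×10^8 V/(m·s)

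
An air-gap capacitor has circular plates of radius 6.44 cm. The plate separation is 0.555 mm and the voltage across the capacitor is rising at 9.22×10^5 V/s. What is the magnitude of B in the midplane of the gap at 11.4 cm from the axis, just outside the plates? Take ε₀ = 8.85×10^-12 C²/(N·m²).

dE/dt = (dV/dt)/d = 1.661×10^9 V/(m·s); I_d = ε₀(πR²)(dE/dt) = (8.85×10^-12)(0.01303)(1.661×10^9) = 1.915×10^-4 A.
Outside the plates the loop encloses all of I_d, so B·2πr = μ₀ I_d and B = 3.36×10^-10 T.

3.36×10^-10 T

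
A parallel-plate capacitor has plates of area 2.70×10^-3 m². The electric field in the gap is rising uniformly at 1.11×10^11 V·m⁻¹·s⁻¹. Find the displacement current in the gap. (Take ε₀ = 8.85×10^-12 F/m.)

2.65×10^-3 A

I_d = ε₀ A (dE/dt) = (8.85×10^-12)(2.70×10^-3 m²)(1.11×10^11) = 2.65×10^-3 A.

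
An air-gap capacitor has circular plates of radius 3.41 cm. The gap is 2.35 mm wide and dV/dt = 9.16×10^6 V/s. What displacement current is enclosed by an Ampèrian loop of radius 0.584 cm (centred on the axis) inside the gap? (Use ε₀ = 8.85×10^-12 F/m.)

3.70×10^-6 A

With E = V/d, dE/dt = 3.898×10^9 V/(m·s) and πR² = 3.653×10^-3 m², giving I_d = ε₀ πR² dE/dt = 1.260×10^-4 A.
The field is uniform, so I_d,enc = I_d (r/R)² = (1.260×10^-4)(0.584/3.41)² = 3.70×10^-6 A.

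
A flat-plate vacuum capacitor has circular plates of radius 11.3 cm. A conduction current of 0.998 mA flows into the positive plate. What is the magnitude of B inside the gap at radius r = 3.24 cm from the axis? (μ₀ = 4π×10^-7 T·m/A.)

5.06×10^-10 T

Between the plates the displacement current equals the wire current: I_d = 0.998 mA = 9.98×10^-4 A.
An Ampèrian loop of radius r encloses a fraction (r/R)² of I_d. Then B·2πr = μ₀ I_d (r/R)², giving B = μ₀ I_d r/(2πR²) = 5.06×10^-10 T.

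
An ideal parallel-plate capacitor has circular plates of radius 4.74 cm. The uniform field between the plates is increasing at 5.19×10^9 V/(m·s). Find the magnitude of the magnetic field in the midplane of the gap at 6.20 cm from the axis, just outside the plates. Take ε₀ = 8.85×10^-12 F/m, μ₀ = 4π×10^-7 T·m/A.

Through the whole plate area (πR² = 7.058×10^-3 m²), I_d = ε₀ πR² dE/dt = 3.242×10^-4 A.
Outside the plates the loop encloses all of I_d, so B·2πr = μ₀ I_d and B = 1.05×10^-9 T.

1.05×10^-9 T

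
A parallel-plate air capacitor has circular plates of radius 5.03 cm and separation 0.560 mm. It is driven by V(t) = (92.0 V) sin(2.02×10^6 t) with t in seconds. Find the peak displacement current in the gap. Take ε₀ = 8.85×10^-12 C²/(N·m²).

(dE/dt)_max = V₀ω/d = 3.319×10^11 V/(m·s); ω = 2.02×10^6 rad/s.
I_d,max = ε₀ A (dE/dt)_max = (8.85×10^-12)(7.949×10^-3)(3.319×10^11) = 0.0233 A.

0.0233 A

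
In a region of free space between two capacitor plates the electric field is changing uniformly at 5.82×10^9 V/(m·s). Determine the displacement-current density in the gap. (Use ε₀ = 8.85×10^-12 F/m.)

0.0515 A/m²

J_d = ε₀ ∂E/∂t, so J_d = 0.0515 A/m².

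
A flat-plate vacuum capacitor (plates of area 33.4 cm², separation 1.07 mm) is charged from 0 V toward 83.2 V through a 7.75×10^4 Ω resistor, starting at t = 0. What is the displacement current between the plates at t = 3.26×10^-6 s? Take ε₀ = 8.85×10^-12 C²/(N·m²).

2.34×10^-4 A

With C = ε₀A/d = (8.85×10^-12)(3.34×10^-3)/(1.07×10^-3) = 2.763×10^-11 F, the time constant is τ = RC = 2.141×10^-6 s, so t/τ = 1.523 and e^(−t/τ) = 0.2181.
I_d = I_cond = (V₀/R) e^(−t/τ) = (1.074×10^-3)(0.2181) = 2.34×10^-4 A.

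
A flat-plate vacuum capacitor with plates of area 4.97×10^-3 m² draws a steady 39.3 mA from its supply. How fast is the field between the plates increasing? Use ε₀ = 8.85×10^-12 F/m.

Charge continuity gives I_d = I = 0.0393 A between the plates.
Inverting I_d = ε₀ A dE/dt gives dE/dt = 0.0393 / (8.85×10^-12 · 4.97×10^-3) = 8.93×10^11 V/(m·s).

8.93×10^11 V/(m·s)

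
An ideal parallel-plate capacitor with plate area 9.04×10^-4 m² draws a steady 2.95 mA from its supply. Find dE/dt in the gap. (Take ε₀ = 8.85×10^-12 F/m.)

The displacement current between the plates equals the conduction current, I_d = 2.95 mA.
Then dE/dt = I_d/(ε₀A) = 3.69×10^11 V/(m·s).

3.69×10^11 V/(m·s)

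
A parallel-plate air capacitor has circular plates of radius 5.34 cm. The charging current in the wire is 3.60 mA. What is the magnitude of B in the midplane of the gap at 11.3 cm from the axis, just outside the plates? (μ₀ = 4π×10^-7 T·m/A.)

No conduction current crosses the gap, so I_d there equals the 3.60×10^-3 A in the leads.
For r ≥ R the full I_d is enclosed: B = μ₀ I_d/(2πr) = (4π×10^-7)(3.60×10^-3)/(2π·0.113) = 6.37×10^-9 T.

6.37×10^-9 T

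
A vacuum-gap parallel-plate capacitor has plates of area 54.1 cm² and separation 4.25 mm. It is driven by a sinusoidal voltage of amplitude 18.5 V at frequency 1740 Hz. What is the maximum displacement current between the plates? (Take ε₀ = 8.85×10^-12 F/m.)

2.28×10^-6 A

(dE/dt)_max = V₀ω/d = 4.758×10^7 V/(m·s); ω = 2πf = 1.093×10^4 rad/s.
I_d,max = ε₀ A (dE/dt)_max = (8.85×10^-12)(5.41×10^-3)(4.758×10^7) = 2.28×10^-6 A.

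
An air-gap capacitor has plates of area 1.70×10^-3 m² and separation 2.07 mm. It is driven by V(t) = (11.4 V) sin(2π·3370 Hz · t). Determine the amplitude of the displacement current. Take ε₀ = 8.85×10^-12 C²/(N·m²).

1.75×10^-6 A

The displacement current equals the conduction current C dV/dt, which peaks at C V₀ ω.
With C = ε₀A/d = (8.85×10^-12)(1.70×10^-3)/(2.07×10^-3) = 7.268×10^-12 F and ω = 2πf = 2.117×10^4 rad/s, I_d,max = (7.268×10^-12)(11.4)(2.117×10^4) = 1.75×10^-6 A.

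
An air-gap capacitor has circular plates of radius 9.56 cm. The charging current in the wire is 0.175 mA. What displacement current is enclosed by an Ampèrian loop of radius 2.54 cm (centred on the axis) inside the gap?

1.24×10^-5 A

No conduction current crosses the gap, so I_d there equals the 1.75×10^-4 A in the leads.
Through an area πr² the displacement current is I_d·(πr²/πR²) = I_d (r/R)² = 1.24×10^-5 A.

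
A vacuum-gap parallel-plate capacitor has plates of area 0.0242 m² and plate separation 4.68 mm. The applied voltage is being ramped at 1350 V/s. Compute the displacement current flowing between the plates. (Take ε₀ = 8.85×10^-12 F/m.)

6.18×10^-8 A

The field between the plates is E = V/d, so dE/dt = (1350)/(4.68×10^-3 m) = 2.885×10^5 V/(m·s).
I_d = ε₀ A (dE/dt) = (8.85×10^-12)(0.0242)(2.885×10^5) = 6.18×10^-8 A.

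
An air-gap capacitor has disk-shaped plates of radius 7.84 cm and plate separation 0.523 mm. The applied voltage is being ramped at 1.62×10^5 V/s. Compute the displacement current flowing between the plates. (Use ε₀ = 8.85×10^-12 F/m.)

5.29×10^-5 A

C = ε₀A/d = (8.85×10^-12)(0.01931)/(5.23×10^-4) = 3.268×10^-10 F.
I_d = C dV/dt = (3.268×10^-10)(1.62×10^5) = 5.29×10^-5 A.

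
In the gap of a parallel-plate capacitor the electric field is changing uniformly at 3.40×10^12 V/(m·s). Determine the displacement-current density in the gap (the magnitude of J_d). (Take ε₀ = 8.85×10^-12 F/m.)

30.1 A/m²

The displacement-current density is ε₀ ∂E/∂t = (8.85×10^-12)(3.40×10^12) = 30.1 A/m².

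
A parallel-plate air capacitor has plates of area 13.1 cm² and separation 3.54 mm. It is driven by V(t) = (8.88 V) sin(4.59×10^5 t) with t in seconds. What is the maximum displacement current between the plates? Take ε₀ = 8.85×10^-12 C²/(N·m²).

The displacement current equals the conduction current C dV/dt, which peaks at C V₀ ω.
With C = ε₀A/d = (8.85×10^-12)(1.31×10^-3)/(3.54×10^-3) = 3.275×10^-12 F and ω = 4.59×10^5 rad/s, I_d,max = (3.275×10^-12)(8.88)(4.59×10^5) = 1.33×10^-5 A.

1.33×10^-5 A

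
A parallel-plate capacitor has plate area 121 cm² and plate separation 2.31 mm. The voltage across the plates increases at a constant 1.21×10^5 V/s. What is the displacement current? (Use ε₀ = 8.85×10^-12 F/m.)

The displacement current equals the charging current C dV/dt. With C = ε₀A/d = (8.85×10^-12)(0.0121)/(2.31×10^-3) = 4.636×10^-11 F, I_d = (4.636×10^-11)(1.21×10^5) = 5.61×10^-6 A.

5.61×10^-6 A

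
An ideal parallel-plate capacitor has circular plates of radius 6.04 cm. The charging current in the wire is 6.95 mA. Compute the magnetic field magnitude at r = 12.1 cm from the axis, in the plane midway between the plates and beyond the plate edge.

Between the plates the displacement current equals the wire current: I_d = 6.95 mA = 6.95×10^-3 A.
With r > R the enclosed displacement current is the full I_d; B = μ₀ I_d / (2πr) = 1.15×10^-8 T.

1.15×10^-8 T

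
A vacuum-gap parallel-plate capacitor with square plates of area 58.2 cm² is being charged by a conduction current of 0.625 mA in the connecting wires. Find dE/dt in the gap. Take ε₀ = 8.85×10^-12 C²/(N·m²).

Charge continuity gives I_d = I = 6.25×10^-4 A between the plates.
Then dE/dt = I_d/(ε₀A) = 1.21×10^10 V/(m·s).

1.21×10^10 V/(m·s)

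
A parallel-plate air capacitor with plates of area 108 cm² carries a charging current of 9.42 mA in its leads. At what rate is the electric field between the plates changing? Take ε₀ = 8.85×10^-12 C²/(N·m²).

9.86×10^10 V/(m·s)

Charge continuity gives I_d = I = 9.42×10^-3 A between the plates.
Then dE/dt = I_d/(ε₀A) = 9.86×10^10 V/(m·s).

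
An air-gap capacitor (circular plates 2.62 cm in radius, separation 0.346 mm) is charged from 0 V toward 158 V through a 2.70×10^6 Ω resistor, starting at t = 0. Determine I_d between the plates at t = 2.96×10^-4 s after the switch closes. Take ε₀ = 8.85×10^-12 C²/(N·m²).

C = ε₀A/d = (8.85×10^-12)(2.157×10^-3)/(3.46×10^-4) = 5.517×10^-11 F, so τ = RC = 1.490×10^-4 s.
The conduction current is I(t) = (V₀/R) e^(−t/τ), and the displacement current between the plates equals it.
t/τ = 1.987; I_d = (158/2.70×10^6) · e^(−1.987) = (5.852×10^-5)(0.1371) = 8.02×10^-6 A.

8.02×10^-6 A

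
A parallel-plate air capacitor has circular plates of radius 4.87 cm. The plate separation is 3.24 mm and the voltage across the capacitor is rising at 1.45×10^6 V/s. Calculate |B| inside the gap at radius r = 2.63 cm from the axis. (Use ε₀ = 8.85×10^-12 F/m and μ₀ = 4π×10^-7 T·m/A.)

With E = V/d, dE/dt = 4.475×10^8 V/(m·s) and πR² = 7.451×10^-3 m², giving I_d = ε₀ πR² dE/dt = 2.951×10^-5 A.
For r < R the Ampère–Maxwell law gives B(2πr) = μ₀ I_d (r²/R²), so B = μ₀ I_d r/(2πR²) = (4π×10^-7)(2.951×10^-5)(0.0263)/(2π·0.0487²) = 6.54×10^-11 T.

6.54×10^-11 T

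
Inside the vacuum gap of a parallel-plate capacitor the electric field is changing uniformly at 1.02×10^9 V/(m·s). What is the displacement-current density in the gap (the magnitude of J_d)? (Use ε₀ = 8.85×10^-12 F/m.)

9.03×10^-3 A/m²

J_d = ε₀ ∂E/∂t, so J_d = 9.03×10^-3 A/m².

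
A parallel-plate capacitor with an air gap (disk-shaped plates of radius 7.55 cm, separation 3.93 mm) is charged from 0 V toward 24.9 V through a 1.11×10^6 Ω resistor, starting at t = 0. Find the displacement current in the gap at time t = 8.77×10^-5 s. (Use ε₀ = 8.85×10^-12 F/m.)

C = ε₀A/d = (8.85×10^-12)(0.01791)/(3.93×10^-3) = 4.033×10^-11 F, so τ = RC = 4.477×10^-5 s.
The conduction current is I(t) = (V₀/R) e^(−t/τ), and the displacement current between the plates equals it.
t/τ = 1.959; I_d = (24.9/1.11×10^6) · e^(−1.959) = (2.243×10^-5)(0.1410) = 3.16×10^-6 A.

3.16×10^-6 A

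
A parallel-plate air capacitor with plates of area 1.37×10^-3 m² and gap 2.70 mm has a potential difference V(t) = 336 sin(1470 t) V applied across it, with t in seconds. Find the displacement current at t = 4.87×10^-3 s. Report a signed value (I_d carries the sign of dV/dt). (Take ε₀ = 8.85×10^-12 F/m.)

1.42×10^-6 A

dV/dt = (336)(1470)·cos(7.1589) = 3.163×10^5 V/s.
I_d = C dV/dt with C = ε₀A/d = (8.85×10^-12)(1.37×10^-3)/(2.70×10^-3) = 4.491×10^-12 F, so I_d = (4.491×10^-12)(3.163×10^5) = 1.42×10^-6 A.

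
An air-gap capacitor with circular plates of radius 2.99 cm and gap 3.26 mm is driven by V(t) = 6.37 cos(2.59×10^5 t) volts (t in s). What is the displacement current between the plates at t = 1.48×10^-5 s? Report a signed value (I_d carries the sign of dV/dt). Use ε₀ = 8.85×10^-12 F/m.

8.02×10^-6 A

dV/dt = (6.37)(2.59×10^5)·−sin(3.8332) = 1.052×10^6 V/s.
I_d = C dV/dt with C = ε₀A/d = (8.85×10^-12)(2.809×10^-3)/(3.26×10^-3) = 7.626×10^-12 F, so I_d = (7.626×10^-12)(1.052×10^6) = 8.02×10^-6 A.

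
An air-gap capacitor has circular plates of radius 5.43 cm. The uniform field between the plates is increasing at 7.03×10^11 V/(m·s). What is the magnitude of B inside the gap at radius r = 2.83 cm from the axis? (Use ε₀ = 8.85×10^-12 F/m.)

Through the whole plate area (πR² = 9.263×10^-3 m²), I_d = ε₀ πR² dE/dt = 0.05763 A.
For r < R the Ampère–Maxwell law gives B(2πr) = μ₀ I_d (r²/R²), so B = μ₀ I_d r/(2πR²) = (4π×10^-7)(0.05763)(0.0283)/(2π·0.0543²) = 1.11×10^-7 T.

1.11×10^-7 T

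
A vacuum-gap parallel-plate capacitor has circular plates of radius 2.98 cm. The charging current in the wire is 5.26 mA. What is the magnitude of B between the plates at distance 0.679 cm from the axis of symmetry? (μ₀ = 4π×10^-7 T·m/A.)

Between the plates the displacement current equals the wire current: I_d = 5.26 mA = 5.26×10^-3 A.
For r < R the Ampère–Maxwell law gives B(2πr) = μ₀ I_d (r²/R²), so B = μ₀ I_d r/(2πR²) = (4π×10^-7)(5.26×10^-3)(6.79×10^-3)/(2π·0.0298²) = 8.04×10^-9 T.

8.04×10^-9 T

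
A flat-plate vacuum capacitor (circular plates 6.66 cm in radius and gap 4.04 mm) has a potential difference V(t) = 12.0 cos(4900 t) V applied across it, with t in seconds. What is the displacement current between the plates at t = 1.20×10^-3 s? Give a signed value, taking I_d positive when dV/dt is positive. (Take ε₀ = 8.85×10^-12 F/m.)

dV/dt = (12.0)(4900)·−sin(5.88) = 2.307×10^4 V/s.
I_d = C dV/dt with C = ε₀A/d = (8.85×10^-12)(0.01393)/(4.04×10^-3) = 3.051×10^-11 F, so I_d = (3.051×10^-11)(2.307×10^4) = 7.04×10^-7 A.

7.04×10^-7 A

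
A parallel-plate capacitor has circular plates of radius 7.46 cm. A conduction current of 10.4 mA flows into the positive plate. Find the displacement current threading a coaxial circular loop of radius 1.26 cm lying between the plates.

2.97×10^-4 A

Between the plates the displacement current equals the wire current: I_d = 10.4 mA = 0.0104 A.
The field is uniform, so I_d,enc = I_d (r/R)² = (0.0104)(1.26/7.46)² = 2.97×10^-4 A.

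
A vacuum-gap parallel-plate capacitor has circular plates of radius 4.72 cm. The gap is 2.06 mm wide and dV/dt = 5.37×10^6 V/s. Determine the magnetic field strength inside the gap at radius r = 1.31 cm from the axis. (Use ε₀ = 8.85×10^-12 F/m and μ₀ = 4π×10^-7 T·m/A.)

1.90×10^-10 T

dE/dt = (dV/dt)/d = 2.607×10^9 V/(m·s); I_d = ε₀(πR²)(dE/dt) = (8.85×10^-12)(6.999×10^-3)(2.607×10^9) = 1.615×10^-4 A.
For r < R the Ampère–Maxwell law gives B(2πr) = μ₀ I_d (r²/R²), so B = μ₀ I_d r/(2πR²) = (4π×10^-7)(1.615×10^-4)(0.0131)/(2π·0.0472²) = 1.90×10^-10 T.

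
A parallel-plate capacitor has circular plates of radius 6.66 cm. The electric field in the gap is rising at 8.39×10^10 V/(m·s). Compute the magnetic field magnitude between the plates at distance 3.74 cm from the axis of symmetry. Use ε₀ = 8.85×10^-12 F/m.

1.74×10^-8 T

Total displacement current: I_d = ε₀(πR²)(dE/dt) = (8.85×10^-12)(0.01393)(8.39×10^10) = 0.01034 A.
An Ampèrian loop of radius r encloses a fraction (r/R)² of I_d. Then B·2πr = μ₀ I_d (r/R)², giving B = μ₀ I_d r/(2πR²) = 1.74×10^-8 T.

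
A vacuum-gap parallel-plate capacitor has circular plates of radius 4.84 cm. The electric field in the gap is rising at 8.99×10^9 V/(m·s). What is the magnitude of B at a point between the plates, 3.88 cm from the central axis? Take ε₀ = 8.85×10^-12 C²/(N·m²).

Through the whole plate area (πR² = 7.359×10^-3 m²), I_d = ε₀ πR² dE/dt = 5.855×10^-4 A.
For r < R the Ampère–Maxwell law gives B(2πr) = μ₀ I_d (r²/R²), so B = μ₀ I_d r/(2πR²) = (4π×10^-7)(5.855×10^-4)(0.0388)/(2π·0.0484²) = 1.94×10^-9 T.

1.94×10^-9 T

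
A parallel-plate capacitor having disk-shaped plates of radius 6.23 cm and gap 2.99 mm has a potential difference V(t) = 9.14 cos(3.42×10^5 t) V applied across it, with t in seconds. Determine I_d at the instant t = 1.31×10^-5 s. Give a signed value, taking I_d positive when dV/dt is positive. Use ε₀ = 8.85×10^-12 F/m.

1.10×10^-4 A

dE/dt = (V₀ω/d)·−sin(ωt) with ωt = 4.4802 rad: (9.14)(3.42×10^5)(0.9732)/(2.99×10^-3) = 1.017×10^9 V/(m·s).
I_d = ε₀ A dE/dt = (8.85×10^-12)(0.01219)(1.017×10^9) = 1.10×10^-4 A.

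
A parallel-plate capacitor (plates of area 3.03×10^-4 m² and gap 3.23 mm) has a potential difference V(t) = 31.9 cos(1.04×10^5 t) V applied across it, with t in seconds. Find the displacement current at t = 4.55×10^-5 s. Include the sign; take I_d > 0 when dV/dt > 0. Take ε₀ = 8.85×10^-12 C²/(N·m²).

dE/dt = (V₀ω/d)·−sin(ωt) with ωt = 4.732 rad: (31.9)(1.04×10^5)(0.9998)/(3.23×10^-3) = 1.027×10^9 V/(m·s).
I_d = ε₀ A dE/dt = (8.85×10^-12)(3.03×10^-4)(1.027×10^9) = 2.75×10^-6 A.

2.75×10^-6 A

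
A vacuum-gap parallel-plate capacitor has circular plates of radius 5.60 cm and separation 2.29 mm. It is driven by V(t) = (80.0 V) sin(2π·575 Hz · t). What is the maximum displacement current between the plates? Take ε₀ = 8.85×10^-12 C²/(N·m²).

(dE/dt)_max = V₀ω/d = 1.262×10^8 V/(m·s); ω = 2πf = 3613 rad/s.
I_d,max = ε₀ A (dE/dt)_max = (8.85×10^-12)(9.852×10^-3)(1.262×10^8) = 1.10×10^-5 A.

1.10×10^-5 A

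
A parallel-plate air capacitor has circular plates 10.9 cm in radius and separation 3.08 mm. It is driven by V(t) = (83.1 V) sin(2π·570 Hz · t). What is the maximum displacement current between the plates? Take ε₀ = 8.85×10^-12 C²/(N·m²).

3.19×10^-5 A

C = ε₀A/d = (8.85×10^-12)(0.03733)/(3.08×10^-3) = 1.073×10^-10 F; ω = 2πf = 3581 rad/s.
I_d = C dV/dt, so |I_d|_max = C V₀ ω = (1.073×10^-10)(83.1)(3581) = 3.19×10^-5 A.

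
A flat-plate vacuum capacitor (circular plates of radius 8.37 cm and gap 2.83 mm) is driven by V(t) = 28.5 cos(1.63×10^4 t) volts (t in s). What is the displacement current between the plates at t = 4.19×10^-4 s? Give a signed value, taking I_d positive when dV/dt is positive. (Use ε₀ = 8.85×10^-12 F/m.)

-1.66×10^-5 A

dE/dt = (V₀ω/d)·−sin(ωt) with ωt = 6.8297 rad: (28.5)(1.63×10^4)(-0.5197)/(2.83×10^-3) = -8.531×10^7 V/(m·s).
I_d = ε₀ A dE/dt = (8.85×10^-12)(0.02201)(-8.531×10^7) = -1.66×10^-5 A.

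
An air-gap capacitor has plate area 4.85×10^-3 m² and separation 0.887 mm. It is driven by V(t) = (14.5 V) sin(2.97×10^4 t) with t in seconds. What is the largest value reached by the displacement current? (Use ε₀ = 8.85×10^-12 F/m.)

2.08×10^-5 A

C = ε₀A/d = (8.85×10^-12)(4.85×10^-3)/(8.87×10^-4) = 4.839×10^-11 F; ω = 2.97×10^4 rad/s.
I_d = C dV/dt, so |I_d|_max = C V₀ ω = (4.839×10^-11)(14.5)(2.97×10^4) = 2.08×10^-5 A.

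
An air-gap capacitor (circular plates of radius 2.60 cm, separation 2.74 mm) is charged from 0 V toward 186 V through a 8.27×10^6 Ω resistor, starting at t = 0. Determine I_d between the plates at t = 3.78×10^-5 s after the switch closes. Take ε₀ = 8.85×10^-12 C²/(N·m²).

C = ε₀A/d = (8.85×10^-12)(2.124×10^-3)/(2.74×10^-3) = 6.860×10^-12 F and τ = RC = 5.673×10^-5 s. I_d in the gap equals the RC charging current.
I_d(t) = (V₀/R) e^(−t/τ) = 2.249×10^-5 · e^(−0.6663) = 1.16×10^-5 A.

1.16×10^-5 A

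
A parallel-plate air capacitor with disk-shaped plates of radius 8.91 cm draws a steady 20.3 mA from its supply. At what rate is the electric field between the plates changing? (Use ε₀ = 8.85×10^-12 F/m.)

The displacement current between the plates equals the conduction current, I_d = 20.3 mA.
Since I_d = ε₀ A dE/dt, dE/dt = I_d/(ε₀A) = (0.0203)/((8.85×10^-12)(0.02494)) = 9.20×10^10 V/(m·s).

9.20×10^10 V/(m·s)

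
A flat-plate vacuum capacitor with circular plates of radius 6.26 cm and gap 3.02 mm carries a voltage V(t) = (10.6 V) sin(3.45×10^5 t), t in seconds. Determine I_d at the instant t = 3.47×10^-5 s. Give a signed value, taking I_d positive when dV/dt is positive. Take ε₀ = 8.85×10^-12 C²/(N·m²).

dV/dt = (10.6)(3.45×10^5)·cos(11.9715) = 3.029×10^6 V/s.
I_d = C dV/dt with C = ε₀A/d = (8.85×10^-12)(0.01231)/(3.02×10^-3) = 3.607×10^-11 F, so I_d = (3.607×10^-11)(3.029×10^6) = 1.09×10^-4 A.

1.09×10^-4 A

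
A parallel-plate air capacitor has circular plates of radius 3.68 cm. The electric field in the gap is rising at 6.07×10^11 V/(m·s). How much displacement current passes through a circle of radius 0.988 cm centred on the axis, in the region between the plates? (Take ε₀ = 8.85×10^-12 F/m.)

Through the whole plate area (πR² = 4.254×10^-3 m²), I_d = ε₀ πR² dE/dt = 0.02285 A.
Through an area πr² the displacement current is I_d·(πr²/πR²) = I_d (r/R)² = 1.65×10^-3 A.

1.65×10^-3 A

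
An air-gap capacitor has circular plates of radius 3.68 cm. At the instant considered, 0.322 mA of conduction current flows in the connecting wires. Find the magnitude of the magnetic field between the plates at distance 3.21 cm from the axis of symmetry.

1.53×10^-9 T

No conduction current crosses the gap, so I_d there equals the 3.22×10^-4 A in the leads.
For r < R the Ampère–Maxwell law gives B(2πr) = μ₀ I_d (r²/R²), so B = μ₀ I_d r/(2πR²) = (4π×10^-7)(3.22×10^-4)(0.0321)/(2π·0.0368²) = 1.53×10^-9 T.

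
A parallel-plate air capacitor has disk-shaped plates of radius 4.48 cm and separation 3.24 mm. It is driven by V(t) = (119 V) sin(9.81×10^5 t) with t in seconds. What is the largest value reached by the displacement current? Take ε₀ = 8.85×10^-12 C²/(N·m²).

2.01×10^-3 A

The displacement current equals the conduction current C dV/dt, which peaks at C V₀ ω.
With C = ε₀A/d = (8.85×10^-12)(6.305×10^-3)/(3.24×10^-3) = 1.722×10^-11 F and ω = 9.81×10^5 rad/s, I_d,max = (1.722×10^-11)(119)(9.81×10^5) = 2.01×10^-3 A.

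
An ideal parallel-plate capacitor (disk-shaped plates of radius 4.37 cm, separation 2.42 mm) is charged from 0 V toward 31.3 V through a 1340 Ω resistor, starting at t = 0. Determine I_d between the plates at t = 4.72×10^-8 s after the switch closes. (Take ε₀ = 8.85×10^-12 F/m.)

C = ε₀A/d = (8.85×10^-12)(5.999×10^-3)/(2.42×10^-3) = 2.194×10^-11 F and τ = RC = 2.940×10^-8 s. I_d in the gap equals the RC charging current.
I_d(t) = (V₀/R) e^(−t/τ) = 0.02336 · e^(−1.605) = 4.69×10^-3 A.

4.69×10^-3 A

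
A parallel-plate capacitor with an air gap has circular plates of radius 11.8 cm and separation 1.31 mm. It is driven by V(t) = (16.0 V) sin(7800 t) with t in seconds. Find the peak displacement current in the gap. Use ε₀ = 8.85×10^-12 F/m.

3.69×10^-5 A

C = ε₀A/d = (8.85×10^-12)(0.04374)/(1.31×10^-3) = 2.955×10^-10 F; ω = 7800 rad/s.
I_d = C dV/dt, so |I_d|_max = C V₀ ω = (2.955×10^-10)(16.0)(7800) = 3.69×10^-5 A.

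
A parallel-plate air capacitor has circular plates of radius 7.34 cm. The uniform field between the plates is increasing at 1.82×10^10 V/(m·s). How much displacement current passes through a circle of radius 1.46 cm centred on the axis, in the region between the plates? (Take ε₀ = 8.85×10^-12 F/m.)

I_d = ε₀ dΦ_E/dt = ε₀ πR² (dE/dt) = (8.85×10^-12)(0.01693)(1.82×10^10) = 2.727×10^-3 A through the full plate area.
Since J_d is uniform, the enclosed fraction is (r/R)² = 0.03957, giving I_d,enc = 1.08×10^-4 A.

1.08×10^-4 A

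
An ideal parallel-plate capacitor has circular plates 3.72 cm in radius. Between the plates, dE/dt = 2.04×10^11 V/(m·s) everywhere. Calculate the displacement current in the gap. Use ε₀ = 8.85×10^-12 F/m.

7.85×10^-3 A

I_d = ε₀ A (dE/dt) = (8.85×10^-12)(4.347×10^-3 m²)(2.04×10^11) = 7.85×10^-3 A.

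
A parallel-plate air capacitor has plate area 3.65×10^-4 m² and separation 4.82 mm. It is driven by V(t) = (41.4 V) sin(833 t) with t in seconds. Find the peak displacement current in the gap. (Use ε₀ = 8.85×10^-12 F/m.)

(dE/dt)_max = V₀ω/d = 7.155×10^6 V/(m·s); ω = 833 rad/s.
I_d,max = ε₀ A (dE/dt)_max = (8.85×10^-12)(3.65×10^-4)(7.155×10^6) = 2.31×10^-8 A.

2.31×10^-8 A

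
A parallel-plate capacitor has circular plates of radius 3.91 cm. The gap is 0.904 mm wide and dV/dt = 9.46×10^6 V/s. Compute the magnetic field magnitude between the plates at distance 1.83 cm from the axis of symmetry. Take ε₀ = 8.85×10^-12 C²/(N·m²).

With E = V/d, dE/dt = 1.046×10^10 V/(m·s) and πR² = 4.803×10^-3 m², giving I_d = ε₀ πR² dE/dt = 4.446×10^-4 A.
For r < R the Ampère–Maxwell law gives B(2πr) = μ₀ I_d (r²/R²), so B = μ₀ I_d r/(2πR²) = (4π×10^-7)(4.446×10^-4)(0.0183)/(2π·0.0391²) = 1.06×10^-9 T.

1.06×10^-9 T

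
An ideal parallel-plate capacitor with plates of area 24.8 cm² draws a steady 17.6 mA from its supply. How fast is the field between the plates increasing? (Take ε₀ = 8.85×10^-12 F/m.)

Charge continuity gives I_d = I = 0.0176 A between the plates.
Then dE/dt = I_d/(ε₀A) = 8.02×10^11 V/(m·s).

8.02×10^11 V/(m·s)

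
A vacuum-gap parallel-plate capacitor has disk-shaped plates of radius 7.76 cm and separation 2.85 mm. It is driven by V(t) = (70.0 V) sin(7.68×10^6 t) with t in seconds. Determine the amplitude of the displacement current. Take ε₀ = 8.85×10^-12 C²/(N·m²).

0.0316 A

C = ε₀A/d = (8.85×10^-12)(0.01892)/(2.85×10^-3) = 5.875×10^-11 F; ω = 7.68×10^6 rad/s.
I_d = C dV/dt, so |I_d|_max = C V₀ ω = (5.875×10^-11)(70.0)(7.68×10^6) = 0.0316 A.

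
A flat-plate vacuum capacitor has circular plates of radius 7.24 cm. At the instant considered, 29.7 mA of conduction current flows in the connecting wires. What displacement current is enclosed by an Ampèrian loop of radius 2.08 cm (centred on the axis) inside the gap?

2.45×10^-3 A

Between the plates the displacement current equals the wire current: I_d = 29.7 mA = 0.0297 A.
The field is uniform, so I_d,enc = I_d (r/R)² = (0.0297)(2.08/7.24)² = 2.45×10^-3 A.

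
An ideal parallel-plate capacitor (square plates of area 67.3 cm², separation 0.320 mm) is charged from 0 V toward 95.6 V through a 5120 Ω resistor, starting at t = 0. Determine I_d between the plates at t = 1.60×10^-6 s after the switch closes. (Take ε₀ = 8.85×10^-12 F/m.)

3.48×10^-3 A

C = ε₀A/d = (8.85×10^-12)(6.73×10^-3)/(3.20×10^-4) = 1.861×10^-10 F and τ = RC = 9.528×10^-7 s. I_d in the gap equals the RC charging current.
I_d(t) = (V₀/R) e^(−t/τ) = 0.01867 · e^(−1.679) = 3.48×10^-3 A.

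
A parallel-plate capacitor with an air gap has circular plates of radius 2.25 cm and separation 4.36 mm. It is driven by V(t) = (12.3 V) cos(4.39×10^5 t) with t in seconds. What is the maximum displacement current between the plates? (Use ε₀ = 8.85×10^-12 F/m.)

1.74×10^-5 A

C = ε₀A/d = (8.85×10^-12)(1.590×10^-3)/(4.36×10^-3) = 3.227×10^-12 F; ω = 4.39×10^5 rad/s.
I_d = C dV/dt, so |I_d|_max = C V₀ ω = (3.227×10^-12)(12.3)(4.39×10^5) = 1.74×10^-5 A.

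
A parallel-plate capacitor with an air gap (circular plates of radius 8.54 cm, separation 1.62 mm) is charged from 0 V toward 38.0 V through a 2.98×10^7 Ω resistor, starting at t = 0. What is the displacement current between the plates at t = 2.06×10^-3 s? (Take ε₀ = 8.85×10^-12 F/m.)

C = ε₀A/d = (8.85×10^-12)(0.02291)/(1.62×10^-3) = 1.252×10^-10 F, so τ = RC = 3.731×10^-3 s.
The conduction current is I(t) = (V₀/R) e^(−t/τ), and the displacement current between the plates equals it.
t/τ = 0.5521; I_d = (38.0/2.98×10^7) · e^(−0.5521) = (1.275×10^-6)(0.5757) = 7.34×10^-7 A.

7.34×10^-7 A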